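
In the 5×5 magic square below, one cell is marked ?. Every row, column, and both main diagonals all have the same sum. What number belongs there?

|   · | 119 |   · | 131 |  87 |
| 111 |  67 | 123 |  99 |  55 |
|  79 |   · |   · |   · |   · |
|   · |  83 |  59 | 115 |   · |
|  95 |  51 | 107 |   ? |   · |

63

Row 2 is complete and sums to 455; that is the magic constant.
Column 2 needs 455; the known cells sum to 320, so (3,2) = 135.
From anti-diagonal, 455 − (87 + 99 + 83 + 95) gives (3,3) = 91.
The remaining cell in column 3 is (1,3) = 455 − 380 = 75.
The remaining cell in row 1 is (1,1) = 455 − 412 = 43.
Column 1 must total 455; the given cells sum to 328, so (4,1) = 127.
Main diagonal must total 455; the given cells sum to 316, so (5,5) = 139.
Row 4: 127 + 83 + 59 + 115 + ? = 455, so (4,5) = 71.
Row 5: 95 + 51 + 107 + 139 + ? = 455, so (5,4) = 63.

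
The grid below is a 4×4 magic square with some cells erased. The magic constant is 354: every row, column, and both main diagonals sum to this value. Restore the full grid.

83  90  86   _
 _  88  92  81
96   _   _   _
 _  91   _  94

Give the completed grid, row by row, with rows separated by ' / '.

Using row 1: 83 + 90 + 86 + ? → (1,4) = 354 − 259 = 95.
From row 2, 354 − (88 + 92 + 81) gives (2,1) = 93.
Using column 1: 83 + 93 + 96 + ? → (4,1) = 354 − 272 = 82.
From column 2, 354 − (90 + 88 + 91) gives (3,2) = 85.
From column 4, 354 − (95 + 81 + 94) gives (3,4) = 84.
Main diagonal: 83 + 88 + 94 + ? = 354, so (3,3) = 89.
Row 4 needs 354; the known cells sum to 267, so (4,3) = 87.

83 90 86 95 / 93 88 92 81 / 96 85 89 84 / 82 91 87 94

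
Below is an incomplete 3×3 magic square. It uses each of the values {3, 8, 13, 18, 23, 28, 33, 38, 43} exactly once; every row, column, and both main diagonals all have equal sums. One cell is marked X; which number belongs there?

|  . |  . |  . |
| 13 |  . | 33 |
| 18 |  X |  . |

43

The 9 entries sum to 207, so each line sums to 207/3 = 69.
Row 2: 13 + 33 + ? = 69, so (2,2) = 23.
Using column 1: 13 + 18 + ? → (1,1) = 69 − 31 = 38.
Using main diagonal: 38 + 23 + ? → (3,3) = 69 − 61 = 8.
Anti-diagonal needs 69; the known cells sum to 41, so (1,3) = 28.
The remaining cell in row 1 is (1,2) = 69 − 66 = 3.
The remaining cell in row 3 is (3,2) = 69 − 26 = 43.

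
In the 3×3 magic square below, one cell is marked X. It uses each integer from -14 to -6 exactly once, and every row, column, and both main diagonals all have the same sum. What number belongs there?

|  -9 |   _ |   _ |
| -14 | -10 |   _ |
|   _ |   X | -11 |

The entries are -14 through -6, which sum to -90, so each line sums to -90/3 = -30.
From row 2, -30 − (-14 + (-10)) gives (2,3) = -6.
Column 1 needs -30; the known cells sum to -23, so (3,1) = -7.
Column 3: -6 + (-11) + ? = -30, so (1,3) = -13.
Using row 1: -9 + (-13) + ? → (1,2) = -30 − (-22) = -8.
The remaining cell in row 3 is (3,2) = -30 − (-18) = -12.

-12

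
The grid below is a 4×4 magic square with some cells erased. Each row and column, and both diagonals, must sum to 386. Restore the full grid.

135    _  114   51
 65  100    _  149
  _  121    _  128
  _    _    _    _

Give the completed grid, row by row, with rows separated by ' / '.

135 86 114 51 / 65 100 72 149 / 44 121 93 128 / 142 79 107 58

Row 1: 135 + 114 + 51 + ? = 386, so (1,2) = 86.
The remaining cell in row 2 is (2,3) = 386 − 314 = 72.
From column 2, 386 − (86 + 100 + 121) gives (4,2) = 79.
From column 4, 386 − (51 + 149 + 128) gives (4,4) = 58.
Main diagonal: 135 + 100 + 58 + ? = 386, so (3,3) = 93.
The remaining cell in anti-diagonal is (4,1) = 386 − 244 = 142.
Row 3: 121 + 93 + 128 + ? = 386, so (3,1) = 44.
Row 4 must total 386; the given cells sum to 279, so (4,3) = 107.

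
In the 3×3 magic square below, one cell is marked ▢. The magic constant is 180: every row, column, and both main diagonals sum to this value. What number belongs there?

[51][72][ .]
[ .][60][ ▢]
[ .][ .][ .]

Using row 1: 51 + 72 + ? → (1,3) = 180 − 123 = 57.
Column 2 must total 180; the given cells sum to 132, so (3,2) = 48.
The remaining cell in main diagonal is (3,3) = 180 − 111 = 69.
Anti-diagonal needs 180; the known cells sum to 117, so (3,1) = 63.
Column 1 must total 180; the given cells sum to 114, so (2,1) = 66.
Column 3 must total 180; the given cells sum to 126, so (2,3) = 54.

54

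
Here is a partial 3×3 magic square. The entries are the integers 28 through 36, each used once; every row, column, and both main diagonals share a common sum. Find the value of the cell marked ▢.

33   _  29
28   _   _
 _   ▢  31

The entries are 28 through 36, which sum to 288, so each line sums to 288/3 = 96.
From row 1, 96 − (33 + 29) gives (1,2) = 34.
The remaining cell in column 1 is (3,1) = 96 − 61 = 35.
From column 3, 96 − (29 + 31) gives (2,3) = 36.
Main diagonal: 33 + 31 + ? = 96, so (2,2) = 32.
Row 3 must total 96; the given cells sum to 66, so (3,2) = 30.

30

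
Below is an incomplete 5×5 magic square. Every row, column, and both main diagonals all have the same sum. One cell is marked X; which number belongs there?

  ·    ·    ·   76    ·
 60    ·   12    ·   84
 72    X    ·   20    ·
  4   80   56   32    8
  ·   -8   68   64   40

Row 4 is complete and sums to 180; that is the magic constant.
Row 5 needs 180; the known cells sum to 164, so (5,1) = 16.
Column 1 needs 180; the known cells sum to 152, so (1,1) = 28.
The remaining cell in column 4 is (2,4) = 180 − 192 = -12.
The remaining cell in row 2 is (2,2) = 180 − 144 = 36.
Main diagonal: 28 + 36 + 32 + 40 + ? = 180, so (3,3) = 44.
Anti-diagonal: -12 + 44 + 80 + 16 + ? = 180, so (1,5) = 52.
Column 3: 12 + 44 + 56 + 68 + ? = 180, so (1,3) = 0.
Column 5 needs 180; the known cells sum to 184, so (3,5) = -4.
Row 1 must total 180; the given cells sum to 156, so (1,2) = 24.
Using row 3: 72 + 44 + 20 + (-4) + ? → (3,2) = 180 − 132 = 48.

48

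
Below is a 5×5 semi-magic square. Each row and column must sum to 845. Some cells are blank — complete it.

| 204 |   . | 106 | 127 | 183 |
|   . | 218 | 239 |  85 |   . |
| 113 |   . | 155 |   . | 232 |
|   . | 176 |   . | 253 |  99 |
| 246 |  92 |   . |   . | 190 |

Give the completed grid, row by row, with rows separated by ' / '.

204 225 106 127 183 / 162 218 239 85 141 / 113 134 155 211 232 / 120 176 197 253 99 / 246 92 148 169 190

Row 1 must total 845; the given cells sum to 620, so (1,2) = 225.
Using column 2: 225 + 218 + 176 + 92 + ? → (3,2) = 845 − 711 = 134.
Column 5 must total 845; the given cells sum to 704, so (2,5) = 141.
From row 2, 845 − (218 + 239 + 85 + 141) gives (2,1) = 162.
Row 3 must total 845; the given cells sum to 634, so (3,4) = 211.
Using column 1: 204 + 162 + 113 + 246 + ? → (4,1) = 845 − 725 = 120.
The remaining cell in column 4 is (5,4) = 845 − 676 = 169.
Row 4 needs 845; the known cells sum to 648, so (4,3) = 197.
Using row 5: 246 + 92 + 169 + 190 + ? → (5,3) = 845 − 697 = 148.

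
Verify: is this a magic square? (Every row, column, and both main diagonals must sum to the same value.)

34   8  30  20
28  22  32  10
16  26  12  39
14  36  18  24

No — column 2 sums to 92 but row 3 sums to 93.

Row 1: 34 + 8 + 30 + 20 = 92.
Row 2: 28 + 22 + 32 + 10 = 92.
Row 3: 16 + 26 + 12 + 39 = 93.
Row 4: 14 + 36 + 18 + 24 = 92.
Column 1: 34 + 28 + 16 + 14 = 92.
Column 2: 8 + 22 + 26 + 36 = 92.
Column 3: 30 + 32 + 12 + 18 = 92.
Column 4: 20 + 10 + 39 + 24 = 93.
Main diagonal: 34 + 22 + 12 + 24 = 92.
Anti-diagonal: 20 + 32 + 26 + 14 = 92.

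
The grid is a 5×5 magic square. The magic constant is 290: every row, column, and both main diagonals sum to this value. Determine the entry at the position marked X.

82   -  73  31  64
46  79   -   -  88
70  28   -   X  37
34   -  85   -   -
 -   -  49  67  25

Row 1 needs 290; the known cells sum to 250, so (1,2) = 40.
Using column 1: 82 + 46 + 70 + 34 + ? → (5,1) = 290 − 232 = 58.
Column 5 needs 290; the known cells sum to 214, so (4,5) = 76.
The remaining cell in row 5 is (5,2) = 290 − 199 = 91.
Column 2 needs 290; the known cells sum to 238, so (4,2) = 52.
Row 4 needs 290; the known cells sum to 247, so (4,4) = 43.
The remaining cell in main diagonal is (3,3) = 290 − 229 = 61.
The remaining cell in anti-diagonal is (2,4) = 290 − 235 = 55.
From row 2, 290 − (46 + 79 + 55 + 88) gives (2,3) = 22.
From row 3, 290 − (70 + 28 + 61 + 37) gives (3,4) = 94.

94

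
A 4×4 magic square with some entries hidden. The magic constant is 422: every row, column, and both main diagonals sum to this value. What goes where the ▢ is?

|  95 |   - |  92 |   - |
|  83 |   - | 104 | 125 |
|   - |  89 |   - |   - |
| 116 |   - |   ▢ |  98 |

107

Row 2: 83 + 104 + 125 + ? = 422, so (2,2) = 110.
Using column 1: 95 + 83 + 116 + ? → (3,1) = 422 − 294 = 128.
Main diagonal: 95 + 110 + 98 + ? = 422, so (3,3) = 119.
The remaining cell in anti-diagonal is (1,4) = 422 − 309 = 113.
Row 1: 95 + 92 + 113 + ? = 422, so (1,2) = 122.
Row 3: 128 + 89 + 119 + ? = 422, so (3,4) = 86.
The remaining cell in column 2 is (4,2) = 422 − 321 = 101.
Using column 3: 92 + 104 + 119 + ? → (4,3) = 422 − 315 = 107.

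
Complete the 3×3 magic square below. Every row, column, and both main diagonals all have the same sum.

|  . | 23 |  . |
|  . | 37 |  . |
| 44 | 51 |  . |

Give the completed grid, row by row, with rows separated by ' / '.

58 23 30 / 9 37 65 / 44 51 16

Column 2 is already complete: 23 + 37 + 51 = 111, so that is the magic constant.
Row 3 needs 111; the known cells sum to 95, so (3,3) = 16.
Main diagonal needs 111; the known cells sum to 53, so (1,1) = 58.
Anti-diagonal needs 111; the known cells sum to 81, so (1,3) = 30.
Column 1: 58 + 44 + ? = 111, so (2,1) = 9.
Using column 3: 30 + 16 + ? → (2,3) = 111 − 46 = 65.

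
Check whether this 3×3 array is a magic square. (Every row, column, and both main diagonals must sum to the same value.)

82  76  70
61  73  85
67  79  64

No — row 3 sums to 210 but main diagonal sums to 219.

Row 1: 82 + 76 + 70 = 228.
Row 2: 61 + 73 + 85 = 219.
Row 3: 67 + 79 + 64 = 210.
Column 1: 82 + 61 + 67 = 210.
Column 2: 76 + 73 + 79 = 228.
Column 3: 70 + 85 + 64 = 219.
Main diagonal: 82 + 73 + 64 = 219.
Anti-diagonal: 70 + 73 + 67 = 210.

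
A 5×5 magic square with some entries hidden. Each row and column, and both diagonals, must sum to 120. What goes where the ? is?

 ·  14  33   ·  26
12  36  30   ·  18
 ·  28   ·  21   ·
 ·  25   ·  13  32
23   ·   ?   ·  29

16

Row 2 needs 120; the known cells sum to 96, so (2,4) = 24.
Column 2 must total 120; the given cells sum to 103, so (5,2) = 17.
The remaining cell in column 5 is (3,5) = 120 − 105 = 15.
From anti-diagonal, 120 − (26 + 24 + 25 + 23) gives (3,3) = 22.
Row 3: 28 + 22 + 21 + 15 + ? = 120, so (3,1) = 34.
From main diagonal, 120 − (36 + 22 + 13 + 29) gives (1,1) = 20.
The remaining cell in row 1 is (1,4) = 120 − 93 = 27.
Column 1 needs 120; the known cells sum to 89, so (4,1) = 31.
From column 4, 120 − (27 + 24 + 21 + 13) gives (5,4) = 35.
The remaining cell in row 4 is (4,3) = 120 − 101 = 19.
The remaining cell in row 5 is (5,3) = 120 − 104 = 16.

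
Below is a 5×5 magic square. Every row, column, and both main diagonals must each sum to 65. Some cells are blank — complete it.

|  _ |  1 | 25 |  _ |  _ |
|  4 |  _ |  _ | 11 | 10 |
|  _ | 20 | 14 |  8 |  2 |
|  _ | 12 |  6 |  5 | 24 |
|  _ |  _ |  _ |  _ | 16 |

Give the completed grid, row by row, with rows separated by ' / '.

7 1 25 19 13 / 4 23 17 11 10 / 21 20 14 8 2 / 18 12 6 5 24 / 15 9 3 22 16

The remaining cell in row 3 is (3,1) = 65 − 44 = 21.
Row 4 must total 65; the given cells sum to 47, so (4,1) = 18.
Column 5 needs 65; the known cells sum to 52, so (1,5) = 13.
Anti-diagonal: 13 + 11 + 14 + 12 + ? = 65, so (5,1) = 15.
From column 1, 65 − (4 + 21 + 18 + 15) gives (1,1) = 7.
Main diagonal needs 65; the known cells sum to 42, so (2,2) = 23.
Row 1 must total 65; the given cells sum to 46, so (1,4) = 19.
Row 2 needs 65; the known cells sum to 48, so (2,3) = 17.
Column 2 must total 65; the given cells sum to 56, so (5,2) = 9.
The remaining cell in column 3 is (5,3) = 65 − 62 = 3.
From column 4, 65 − (19 + 11 + 8 + 5) gives (5,4) = 22.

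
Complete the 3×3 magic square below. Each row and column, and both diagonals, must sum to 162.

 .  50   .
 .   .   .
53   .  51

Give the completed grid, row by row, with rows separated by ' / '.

Row 3: 53 + 51 + ? = 162, so (3,2) = 58.
The remaining cell in column 2 is (2,2) = 162 − 108 = 54.
Main diagonal: 54 + 51 + ? = 162, so (1,1) = 57.
Anti-diagonal: 54 + 53 + ? = 162, so (1,3) = 55.
Column 1 must total 162; the given cells sum to 110, so (2,1) = 52.
From column 3, 162 − (55 + 51) gives (2,3) = 56.

57 50 55 / 52 54 56 / 53 58 51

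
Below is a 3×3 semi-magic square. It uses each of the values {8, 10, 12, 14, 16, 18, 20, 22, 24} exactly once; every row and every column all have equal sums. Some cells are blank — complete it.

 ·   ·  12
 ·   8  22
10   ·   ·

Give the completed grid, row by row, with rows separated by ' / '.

The 9 entries sum to 144, so each line sums to 144/3 = 48.
Row 2 needs 48; the known cells sum to 30, so (2,1) = 18.
From column 1, 48 − (18 + 10) gives (1,1) = 20.
Column 3 must total 48; the given cells sum to 34, so (3,3) = 14.
Row 1 must total 48; the given cells sum to 32, so (1,2) = 16.
From row 3, 48 − (10 + 14) gives (3,2) = 24.

20 16 12 / 18 8 22 / 10 24 14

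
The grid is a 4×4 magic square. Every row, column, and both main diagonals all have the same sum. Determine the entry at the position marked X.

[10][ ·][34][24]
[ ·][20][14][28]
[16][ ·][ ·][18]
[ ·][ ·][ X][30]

Column 4 is complete and sums to 100; that is the magic constant.
The remaining cell in row 1 is (1,2) = 100 − 68 = 32.
Using row 2: 20 + 14 + 28 + ? → (2,1) = 100 − 62 = 38.
Using column 1: 10 + 38 + 16 + ? → (4,1) = 100 − 64 = 36.
Main diagonal: 10 + 20 + 30 + ? = 100, so (3,3) = 40.
The remaining cell in anti-diagonal is (3,2) = 100 − 74 = 26.
The remaining cell in column 2 is (4,2) = 100 − 78 = 22.
Column 3: 34 + 14 + 40 + ? = 100, so (4,3) = 12.

12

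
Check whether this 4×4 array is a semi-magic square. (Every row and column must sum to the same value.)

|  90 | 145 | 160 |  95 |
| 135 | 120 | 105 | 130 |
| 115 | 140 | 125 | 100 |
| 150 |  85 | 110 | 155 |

No — row 1 sums to 490 but column 4 sums to 480.

Row 1: 90 + 145 + 160 + 95 = 490.
Row 2: 135 + 120 + 105 + 130 = 490.
Row 3: 115 + 140 + 125 + 100 = 480.
Row 4: 150 + 85 + 110 + 155 = 500.
Column 1: 90 + 135 + 115 + 150 = 490.
Column 2: 145 + 120 + 140 + 85 = 490.
Column 3: 160 + 105 + 125 + 110 = 500.
Column 4: 95 + 130 + 100 + 155 = 480.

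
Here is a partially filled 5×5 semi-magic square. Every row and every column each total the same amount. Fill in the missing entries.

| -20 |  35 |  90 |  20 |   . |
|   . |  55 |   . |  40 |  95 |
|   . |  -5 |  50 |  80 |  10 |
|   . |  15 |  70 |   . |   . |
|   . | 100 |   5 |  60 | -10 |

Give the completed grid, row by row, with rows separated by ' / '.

Column 2 is already complete: 35 + 55 + -5 + 15 + 100 = 200, so that is the magic constant.
Using row 1: -20 + 35 + 90 + 20 + ? → (1,5) = 200 − 125 = 75.
From row 3, 200 − (-5 + 50 + 80 + 10) gives (3,1) = 65.
Row 5: 100 + 5 + 60 + (-10) + ? = 200, so (5,1) = 45.
Using column 3: 90 + 50 + 70 + 5 + ? → (2,3) = 200 − 215 = -15.
Using column 4: 20 + 40 + 80 + 60 + ? → (4,4) = 200 − 200 = 0.
Using column 5: 75 + 95 + 10 + (-10) + ? → (4,5) = 200 − 170 = 30.
Row 2: 55 + (-15) + 40 + 95 + ? = 200, so (2,1) = 25.
Row 4 must total 200; the given cells sum to 115, so (4,1) = 85.

-20 35 90 20 75 / 25 55 -15 40 95 / 65 -5 50 80 10 / 85 15 70 0 30 / 45 100 5 60 -10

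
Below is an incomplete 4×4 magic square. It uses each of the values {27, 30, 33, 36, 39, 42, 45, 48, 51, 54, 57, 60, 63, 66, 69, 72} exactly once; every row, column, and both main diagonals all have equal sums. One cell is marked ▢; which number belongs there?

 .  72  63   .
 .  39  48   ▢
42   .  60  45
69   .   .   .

The 16 entries sum to 792, so each line sums to 792/4 = 198.
Row 3 needs 198; the known cells sum to 147, so (3,2) = 51.
Column 2 must total 198; the given cells sum to 162, so (4,2) = 36.
Column 3 must total 198; the given cells sum to 171, so (4,3) = 27.
Anti-diagonal: 48 + 51 + 69 + ? = 198, so (1,4) = 30.
Row 1 needs 198; the known cells sum to 165, so (1,1) = 33.
From row 4, 198 − (69 + 36 + 27) gives (4,4) = 66.
Column 1 must total 198; the given cells sum to 144, so (2,1) = 54.
Using column 4: 30 + 45 + 66 + ? → (2,4) = 198 − 141 = 57.

57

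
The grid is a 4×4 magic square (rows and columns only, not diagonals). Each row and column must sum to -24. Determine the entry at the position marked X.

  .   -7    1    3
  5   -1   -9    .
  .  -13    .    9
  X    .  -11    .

7

Row 1 must total -24; the given cells sum to -3, so (1,1) = -21.
Using row 2: 5 + (-1) + (-9) + ? → (2,4) = -24 − (-5) = -19.
Column 2 must total -24; the given cells sum to -21, so (4,2) = -3.
Using column 3: 1 + (-9) + (-11) + ? → (3,3) = -24 − (-19) = -5.
The remaining cell in column 4 is (4,4) = -24 − (-7) = -17.
From row 3, -24 − (-13 + (-5) + 9) gives (3,1) = -15.
The remaining cell in row 4 is (4,1) = -24 − (-31) = 7.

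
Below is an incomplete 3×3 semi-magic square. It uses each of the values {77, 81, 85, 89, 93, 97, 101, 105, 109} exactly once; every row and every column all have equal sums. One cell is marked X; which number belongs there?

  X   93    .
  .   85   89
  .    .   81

77

The 9 entries sum to 837, so each line sums to 837/3 = 279.
From row 2, 279 − (85 + 89) gives (2,1) = 105.
Column 2 must total 279; the given cells sum to 178, so (3,2) = 101.
Column 3 needs 279; the known cells sum to 170, so (1,3) = 109.
Row 1 must total 279; the given cells sum to 202, so (1,1) = 77.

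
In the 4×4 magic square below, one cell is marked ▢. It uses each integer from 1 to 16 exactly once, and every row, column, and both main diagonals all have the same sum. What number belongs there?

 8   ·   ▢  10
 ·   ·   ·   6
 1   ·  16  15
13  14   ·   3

The entries are 1 through 16, which sum to 136, so each line sums to 136/4 = 34.
Using row 3: 1 + 16 + 15 + ? → (3,2) = 34 − 32 = 2.
Row 4 needs 34; the known cells sum to 30, so (4,3) = 4.
Column 1 needs 34; the known cells sum to 22, so (2,1) = 12.
Main diagonal needs 34; the known cells sum to 27, so (2,2) = 7.
Anti-diagonal: 10 + 2 + 13 + ? = 34, so (2,3) = 9.
Using column 2: 7 + 2 + 14 + ? → (1,2) = 34 − 23 = 11.
Column 3 needs 34; the known cells sum to 29, so (1,3) = 5.

5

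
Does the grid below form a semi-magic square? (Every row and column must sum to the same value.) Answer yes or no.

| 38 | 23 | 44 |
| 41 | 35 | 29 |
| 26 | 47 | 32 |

Yes

Row 1: 38 + 23 + 44 = 105.
Row 2: 41 + 35 + 29 = 105.
Row 3: 26 + 47 + 32 = 105.
Column 1: 38 + 41 + 26 = 105.
Column 2: 23 + 35 + 47 = 105.
Column 3: 44 + 29 + 32 = 105.
All lines sum to 105.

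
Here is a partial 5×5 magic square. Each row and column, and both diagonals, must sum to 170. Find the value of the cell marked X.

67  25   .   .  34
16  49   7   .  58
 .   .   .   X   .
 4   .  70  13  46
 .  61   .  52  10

64

Row 2: 16 + 49 + 7 + 58 + ? = 170, so (2,4) = 40.
The remaining cell in row 4 is (4,2) = 170 − 133 = 37.
Using column 2: 25 + 49 + 37 + 61 + ? → (3,2) = 170 − 172 = -2.
From column 5, 170 − (34 + 58 + 46 + 10) gives (3,5) = 22.
Main diagonal must total 170; the given cells sum to 139, so (3,3) = 31.
From anti-diagonal, 170 − (34 + 40 + 31 + 37) gives (5,1) = 28.
The remaining cell in row 5 is (5,3) = 170 − 151 = 19.
Using column 1: 67 + 16 + 4 + 28 + ? → (3,1) = 170 − 115 = 55.
The remaining cell in column 3 is (1,3) = 170 − 127 = 43.
Using row 1: 67 + 25 + 43 + 34 + ? → (1,4) = 170 − 169 = 1.
Row 3 needs 170; the known cells sum to 106, so (3,4) = 64.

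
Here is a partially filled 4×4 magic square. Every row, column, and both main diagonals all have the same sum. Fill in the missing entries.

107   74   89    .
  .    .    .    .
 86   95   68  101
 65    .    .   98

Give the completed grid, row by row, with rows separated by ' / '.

107 74 89 80 / 92 77 110 71 / 86 95 68 101 / 65 104 83 98

Row 3 is already complete: 86 + 95 + 68 + 101 = 350, so that is the magic constant.
Using row 1: 107 + 74 + 89 + ? → (1,4) = 350 − 270 = 80.
From column 1, 350 − (107 + 86 + 65) gives (2,1) = 92.
Column 4: 80 + 101 + 98 + ? = 350, so (2,4) = 71.
Main diagonal must total 350; the given cells sum to 273, so (2,2) = 77.
Anti-diagonal: 80 + 95 + 65 + ? = 350, so (2,3) = 110.
From column 2, 350 − (74 + 77 + 95) gives (4,2) = 104.
Column 3: 89 + 110 + 68 + ? = 350, so (4,3) = 83.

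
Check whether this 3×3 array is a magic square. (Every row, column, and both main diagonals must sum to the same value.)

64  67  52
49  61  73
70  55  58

Yes

Row 1: 64 + 67 + 52 = 183.
Row 2: 49 + 61 + 73 = 183.
Row 3: 70 + 55 + 58 = 183.
Column 1: 64 + 49 + 70 = 183.
Column 2: 67 + 61 + 55 = 183.
Column 3: 52 + 73 + 58 = 183.
Main diagonal: 64 + 61 + 58 = 183.
Anti-diagonal: 52 + 61 + 70 = 183.
All lines sum to 183.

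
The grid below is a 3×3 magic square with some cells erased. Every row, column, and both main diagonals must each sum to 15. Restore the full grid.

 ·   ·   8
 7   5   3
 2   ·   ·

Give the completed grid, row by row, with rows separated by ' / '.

6 1 8 / 7 5 3 / 2 9 4

The remaining cell in column 1 is (1,1) = 15 − 9 = 6.
The remaining cell in column 3 is (3,3) = 15 − 11 = 4.
Row 1 must total 15; the given cells sum to 14, so (1,2) = 1.
Row 3 needs 15; the known cells sum to 6, so (3,2) = 9.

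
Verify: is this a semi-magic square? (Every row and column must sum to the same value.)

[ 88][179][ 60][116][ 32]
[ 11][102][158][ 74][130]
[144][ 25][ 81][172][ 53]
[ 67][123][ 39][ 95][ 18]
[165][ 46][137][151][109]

No — column 2 sums to 475 but row 4 sums to 342.

Row 1: 88 + 179 + 60 + 116 + 32 = 475.
Row 2: 11 + 102 + 158 + 74 + 130 = 475.
Row 3: 144 + 25 + 81 + 172 + 53 = 475.
Row 4: 67 + 123 + 39 + 95 + 18 = 342.
Row 5: 165 + 46 + 137 + 151 + 109 = 608.
Column 1: 88 + 11 + 144 + 67 + 165 = 475.
Column 2: 179 + 102 + 25 + 123 + 46 = 475.
Column 3: 60 + 158 + 81 + 39 + 137 = 475.
Column 4: 116 + 74 + 172 + 95 + 151 = 608.
Column 5: 32 + 130 + 53 + 18 + 109 = 342.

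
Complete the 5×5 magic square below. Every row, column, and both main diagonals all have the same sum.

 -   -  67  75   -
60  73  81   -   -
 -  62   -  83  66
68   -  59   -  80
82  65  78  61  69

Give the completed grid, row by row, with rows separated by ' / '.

71 79 67 75 63 / 60 73 81 64 77 / 74 62 70 83 66 / 68 76 59 72 80 / 82 65 78 61 69

Row 5 is already complete: 82 + 65 + 78 + 61 + 69 = 355, so that is the magic constant.
Using column 3: 67 + 81 + 59 + 78 + ? → (3,3) = 355 − 285 = 70.
Row 3 must total 355; the given cells sum to 281, so (3,1) = 74.
Column 1: 60 + 74 + 68 + 82 + ? = 355, so (1,1) = 71.
The remaining cell in main diagonal is (4,4) = 355 − 283 = 72.
From row 4, 355 − (68 + 59 + 72 + 80) gives (4,2) = 76.
Using column 2: 73 + 62 + 76 + 65 + ? → (1,2) = 355 − 276 = 79.
The remaining cell in column 4 is (2,4) = 355 − 291 = 64.
Using anti-diagonal: 64 + 70 + 76 + 82 + ? → (1,5) = 355 − 292 = 63.
From row 2, 355 − (60 + 73 + 81 + 64) gives (2,5) = 77.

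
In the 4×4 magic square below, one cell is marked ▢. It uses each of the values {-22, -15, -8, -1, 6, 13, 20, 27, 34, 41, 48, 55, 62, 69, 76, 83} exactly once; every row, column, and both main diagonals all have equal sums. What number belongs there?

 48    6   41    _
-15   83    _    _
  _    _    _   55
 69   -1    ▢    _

The 16 entries sum to 488, so each line sums to 488/4 = 122.
From row 1, 122 − (48 + 6 + 41) gives (1,4) = 27.
Column 1 needs 122; the known cells sum to 102, so (3,1) = 20.
Column 2 must total 122; the given cells sum to 88, so (3,2) = 34.
The remaining cell in anti-diagonal is (2,3) = 122 − 130 = -8.
Row 2 must total 122; the given cells sum to 60, so (2,4) = 62.
From row 3, 122 − (20 + 34 + 55) gives (3,3) = 13.
Column 3: 41 + (-8) + 13 + ? = 122, so (4,3) = 76.

76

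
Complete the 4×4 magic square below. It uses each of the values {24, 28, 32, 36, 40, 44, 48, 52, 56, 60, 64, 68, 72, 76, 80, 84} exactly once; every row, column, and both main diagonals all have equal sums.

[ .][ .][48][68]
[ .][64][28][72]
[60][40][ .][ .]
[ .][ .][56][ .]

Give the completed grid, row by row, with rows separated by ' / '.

24 76 48 68 / 52 64 28 72 / 60 40 84 32 / 80 36 56 44

The 16 entries sum to 864, so each line sums to 864/4 = 216.
The remaining cell in row 2 is (2,1) = 216 − 164 = 52.
From column 3, 216 − (48 + 28 + 56) gives (3,3) = 84.
Anti-diagonal: 68 + 28 + 40 + ? = 216, so (4,1) = 80.
Using row 3: 60 + 40 + 84 + ? → (3,4) = 216 − 184 = 32.
Column 1: 52 + 60 + 80 + ? = 216, so (1,1) = 24.
Column 4 needs 216; the known cells sum to 172, so (4,4) = 44.
Using row 1: 24 + 48 + 68 + ? → (1,2) = 216 − 140 = 76.
From row 4, 216 − (80 + 56 + 44) gives (4,2) = 36.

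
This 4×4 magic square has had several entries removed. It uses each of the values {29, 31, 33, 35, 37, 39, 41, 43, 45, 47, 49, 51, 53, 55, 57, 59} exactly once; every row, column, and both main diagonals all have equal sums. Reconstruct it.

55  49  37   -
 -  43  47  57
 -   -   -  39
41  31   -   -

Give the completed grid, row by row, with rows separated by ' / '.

55 49 37 35 / 29 43 47 57 / 51 53 33 39 / 41 31 59 45

The 16 entries sum to 704, so each line sums to 704/4 = 176.
Row 1 must total 176; the given cells sum to 141, so (1,4) = 35.
Row 2: 43 + 47 + 57 + ? = 176, so (2,1) = 29.
Column 1 must total 176; the given cells sum to 125, so (3,1) = 51.
Column 2 needs 176; the known cells sum to 123, so (3,2) = 53.
Column 4 needs 176; the known cells sum to 131, so (4,4) = 45.
Main diagonal: 55 + 43 + 45 + ? = 176, so (3,3) = 33.
Row 4 must total 176; the given cells sum to 117, so (4,3) = 59.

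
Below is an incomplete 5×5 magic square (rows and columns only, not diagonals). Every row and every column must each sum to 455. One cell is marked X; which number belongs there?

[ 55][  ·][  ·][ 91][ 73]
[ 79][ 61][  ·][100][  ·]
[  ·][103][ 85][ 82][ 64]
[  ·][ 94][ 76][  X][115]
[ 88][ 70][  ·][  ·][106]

Using row 3: 103 + 85 + 82 + 64 + ? → (3,1) = 455 − 334 = 121.
Using column 1: 55 + 79 + 121 + 88 + ? → (4,1) = 455 − 343 = 112.
Using column 2: 61 + 103 + 94 + 70 + ? → (1,2) = 455 − 328 = 127.
Using column 5: 73 + 64 + 115 + 106 + ? → (2,5) = 455 − 358 = 97.
The remaining cell in row 1 is (1,3) = 455 − 346 = 109.
From row 2, 455 − (79 + 61 + 100 + 97) gives (2,3) = 118.
Row 4: 112 + 94 + 76 + 115 + ? = 455, so (4,4) = 58.

58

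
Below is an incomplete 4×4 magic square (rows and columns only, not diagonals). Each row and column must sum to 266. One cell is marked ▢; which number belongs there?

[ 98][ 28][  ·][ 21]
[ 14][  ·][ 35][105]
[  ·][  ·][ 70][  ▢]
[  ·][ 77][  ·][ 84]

56

Row 1 needs 266; the known cells sum to 147, so (1,3) = 119.
The remaining cell in row 2 is (2,2) = 266 − 154 = 112.
From column 2, 266 − (28 + 112 + 77) gives (3,2) = 49.
From column 3, 266 − (119 + 35 + 70) gives (4,3) = 42.
The remaining cell in column 4 is (3,4) = 266 − 210 = 56.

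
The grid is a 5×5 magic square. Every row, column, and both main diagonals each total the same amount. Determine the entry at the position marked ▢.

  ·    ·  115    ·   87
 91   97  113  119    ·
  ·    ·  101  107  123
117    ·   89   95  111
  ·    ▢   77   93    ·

121

Column 3 is complete and sums to 495; that is the magic constant.
Row 2 needs 495; the known cells sum to 420, so (2,5) = 75.
The remaining cell in row 4 is (4,2) = 495 − 412 = 83.
Column 4 must total 495; the given cells sum to 414, so (1,4) = 81.
Column 5: 87 + 75 + 123 + 111 + ? = 495, so (5,5) = 99.
Main diagonal: 97 + 101 + 95 + 99 + ? = 495, so (1,1) = 103.
From anti-diagonal, 495 − (87 + 119 + 101 + 83) gives (5,1) = 105.
Row 1 needs 495; the known cells sum to 386, so (1,2) = 109.
Row 5 needs 495; the known cells sum to 374, so (5,2) = 121.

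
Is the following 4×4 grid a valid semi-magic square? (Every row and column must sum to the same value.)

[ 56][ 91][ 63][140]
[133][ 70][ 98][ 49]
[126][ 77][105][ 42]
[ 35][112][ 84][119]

Yes

Row 1: 56 + 91 + 63 + 140 = 350.
Row 2: 133 + 70 + 98 + 49 = 350.
Row 3: 126 + 77 + 105 + 42 = 350.
Row 4: 35 + 112 + 84 + 119 = 350.
Column 1: 56 + 133 + 126 + 35 = 350.
Column 2: 91 + 70 + 77 + 112 = 350.
Column 3: 63 + 98 + 105 + 84 = 350.
Column 4: 140 + 49 + 42 + 119 = 350.
All lines sum to 350.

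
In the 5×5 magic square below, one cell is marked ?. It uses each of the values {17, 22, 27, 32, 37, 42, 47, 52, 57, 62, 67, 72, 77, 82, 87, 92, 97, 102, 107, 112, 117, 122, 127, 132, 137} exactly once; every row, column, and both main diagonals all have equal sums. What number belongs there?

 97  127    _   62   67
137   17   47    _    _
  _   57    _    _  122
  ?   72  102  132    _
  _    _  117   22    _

The 25 entries sum to 1925, so each line sums to 1925/5 = 385.
The remaining cell in row 1 is (1,3) = 385 − 353 = 32.
Using column 2: 127 + 17 + 57 + 72 + ? → (5,2) = 385 − 273 = 112.
Column 3 must total 385; the given cells sum to 298, so (3,3) = 87.
Main diagonal needs 385; the known cells sum to 333, so (5,5) = 52.
Row 5: 112 + 117 + 22 + 52 + ? = 385, so (5,1) = 82.
Using anti-diagonal: 67 + 87 + 72 + 82 + ? → (2,4) = 385 − 308 = 77.
The remaining cell in row 2 is (2,5) = 385 − 278 = 107.
Using column 4: 62 + 77 + 132 + 22 + ? → (3,4) = 385 − 293 = 92.
Using column 5: 67 + 107 + 122 + 52 + ? → (4,5) = 385 − 348 = 37.
The remaining cell in row 3 is (3,1) = 385 − 358 = 27.
Row 4 needs 385; the known cells sum to 343, so (4,1) = 42.

42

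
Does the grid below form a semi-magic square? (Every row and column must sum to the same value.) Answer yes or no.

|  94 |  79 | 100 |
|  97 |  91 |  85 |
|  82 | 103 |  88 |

Row 1: 94 + 79 + 100 = 273.
Row 2: 97 + 91 + 85 = 273.
Row 3: 82 + 103 + 88 = 273.
Column 1: 94 + 97 + 82 = 273.
Column 2: 79 + 91 + 103 = 273.
Column 3: 100 + 85 + 88 = 273.
All lines sum to 273.

Yes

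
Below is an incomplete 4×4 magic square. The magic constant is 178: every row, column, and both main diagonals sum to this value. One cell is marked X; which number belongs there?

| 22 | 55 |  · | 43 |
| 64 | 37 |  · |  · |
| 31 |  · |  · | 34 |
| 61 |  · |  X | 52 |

25

Row 1 needs 178; the known cells sum to 120, so (1,3) = 58.
Column 4 needs 178; the known cells sum to 129, so (2,4) = 49.
Main diagonal: 22 + 37 + 52 + ? = 178, so (3,3) = 67.
Row 2: 64 + 37 + 49 + ? = 178, so (2,3) = 28.
The remaining cell in row 3 is (3,2) = 178 − 132 = 46.
Using column 2: 55 + 37 + 46 + ? → (4,2) = 178 − 138 = 40.
Column 3 needs 178; the known cells sum to 153, so (4,3) = 25.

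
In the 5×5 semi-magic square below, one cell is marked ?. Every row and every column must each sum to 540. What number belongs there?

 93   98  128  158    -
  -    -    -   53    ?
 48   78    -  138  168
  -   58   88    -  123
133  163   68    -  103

83

From row 1, 540 − (93 + 98 + 128 + 158) gives (1,5) = 63.
From row 3, 540 − (48 + 78 + 138 + 168) gives (3,3) = 108.
Row 5 needs 540; the known cells sum to 467, so (5,4) = 73.
Column 2: 98 + 78 + 58 + 163 + ? = 540, so (2,2) = 143.
Column 3 needs 540; the known cells sum to 392, so (2,3) = 148.
The remaining cell in column 4 is (4,4) = 540 − 422 = 118.
Using column 5: 63 + 168 + 123 + 103 + ? → (2,5) = 540 − 457 = 83.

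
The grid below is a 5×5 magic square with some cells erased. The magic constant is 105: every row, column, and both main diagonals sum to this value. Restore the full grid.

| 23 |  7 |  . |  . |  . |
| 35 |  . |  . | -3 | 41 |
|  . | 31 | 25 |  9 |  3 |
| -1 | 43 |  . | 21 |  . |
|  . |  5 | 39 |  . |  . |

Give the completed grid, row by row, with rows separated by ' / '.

The remaining cell in row 3 is (3,1) = 105 − 68 = 37.
Column 1 needs 105; the known cells sum to 94, so (5,1) = 11.
Column 2 needs 105; the known cells sum to 86, so (2,2) = 19.
Main diagonal needs 105; the known cells sum to 88, so (5,5) = 17.
Anti-diagonal: -3 + 25 + 43 + 11 + ? = 105, so (1,5) = 29.
Using row 2: 35 + 19 + (-3) + 41 + ? → (2,3) = 105 − 92 = 13.
Row 5 needs 105; the known cells sum to 72, so (5,4) = 33.
From column 4, 105 − (-3 + 9 + 21 + 33) gives (1,4) = 45.
Column 5: 29 + 41 + 3 + 17 + ? = 105, so (4,5) = 15.
From row 1, 105 − (23 + 7 + 45 + 29) gives (1,3) = 1.
Using row 4: -1 + 43 + 21 + 15 + ? → (4,3) = 105 − 78 = 27.

23 7 1 45 29 / 35 19 13 -3 41 / 37 31 25 9 3 / -1 43 27 21 15 / 11 5 39 33 17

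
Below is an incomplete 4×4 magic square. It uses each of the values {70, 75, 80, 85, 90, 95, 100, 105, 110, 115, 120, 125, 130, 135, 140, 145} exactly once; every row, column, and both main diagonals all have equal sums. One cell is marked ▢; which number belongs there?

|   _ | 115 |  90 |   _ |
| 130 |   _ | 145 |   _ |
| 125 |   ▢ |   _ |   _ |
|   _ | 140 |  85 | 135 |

The 16 entries sum to 1720, so each line sums to 1720/4 = 430.
From row 4, 430 − (140 + 85 + 135) gives (4,1) = 70.
Using column 1: 130 + 125 + 70 + ? → (1,1) = 430 − 325 = 105.
The remaining cell in column 3 is (3,3) = 430 − 320 = 110.
From main diagonal, 430 − (105 + 110 + 135) gives (2,2) = 80.
Row 1: 105 + 115 + 90 + ? = 430, so (1,4) = 120.
Using row 2: 130 + 80 + 145 + ? → (2,4) = 430 − 355 = 75.
Column 2: 115 + 80 + 140 + ? = 430, so (3,2) = 95.

95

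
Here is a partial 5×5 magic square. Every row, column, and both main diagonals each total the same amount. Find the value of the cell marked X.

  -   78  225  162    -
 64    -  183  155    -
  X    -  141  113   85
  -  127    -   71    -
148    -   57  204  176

197

Column 4 is complete and sums to 705; that is the magic constant.
Row 5 needs 705; the known cells sum to 585, so (5,2) = 120.
Column 3: 225 + 183 + 141 + 57 + ? = 705, so (4,3) = 99.
Anti-diagonal: 155 + 141 + 127 + 148 + ? = 705, so (1,5) = 134.
Row 1: 78 + 225 + 162 + 134 + ? = 705, so (1,1) = 106.
Using main diagonal: 106 + 141 + 71 + 176 + ? → (2,2) = 705 − 494 = 211.
Row 2 must total 705; the given cells sum to 613, so (2,5) = 92.
Column 2: 78 + 211 + 127 + 120 + ? = 705, so (3,2) = 169.
Column 5: 134 + 92 + 85 + 176 + ? = 705, so (4,5) = 218.
From row 3, 705 − (169 + 141 + 113 + 85) gives (3,1) = 197.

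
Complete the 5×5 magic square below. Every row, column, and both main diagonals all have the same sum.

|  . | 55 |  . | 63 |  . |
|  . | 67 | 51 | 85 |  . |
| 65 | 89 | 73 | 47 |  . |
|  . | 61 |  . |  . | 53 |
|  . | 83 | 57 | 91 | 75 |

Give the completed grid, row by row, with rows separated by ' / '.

71 55 79 63 87 / 93 67 51 85 59 / 65 89 73 47 81 / 77 61 95 69 53 / 49 83 57 91 75

Column 2 is already complete: 55 + 67 + 89 + 61 + 83 = 355, so that is the magic constant.
Row 3 must total 355; the given cells sum to 274, so (3,5) = 81.
Row 5: 83 + 57 + 91 + 75 + ? = 355, so (5,1) = 49.
From column 4, 355 − (63 + 85 + 47 + 91) gives (4,4) = 69.
From main diagonal, 355 − (67 + 73 + 69 + 75) gives (1,1) = 71.
Anti-diagonal must total 355; the given cells sum to 268, so (1,5) = 87.
Row 1 must total 355; the given cells sum to 276, so (1,3) = 79.
From column 3, 355 − (79 + 51 + 73 + 57) gives (4,3) = 95.
Using column 5: 87 + 81 + 53 + 75 + ? → (2,5) = 355 − 296 = 59.
From row 2, 355 − (67 + 51 + 85 + 59) gives (2,1) = 93.
The remaining cell in row 4 is (4,1) = 355 − 278 = 77.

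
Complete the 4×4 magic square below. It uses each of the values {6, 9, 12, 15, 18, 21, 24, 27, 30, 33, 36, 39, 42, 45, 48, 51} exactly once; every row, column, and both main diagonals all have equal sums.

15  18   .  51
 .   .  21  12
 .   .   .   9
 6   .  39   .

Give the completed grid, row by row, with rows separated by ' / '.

15 18 30 51 / 48 33 21 12 / 45 36 24 9 / 6 27 39 42

The 16 entries sum to 456, so each line sums to 456/4 = 114.
Row 1: 15 + 18 + 51 + ? = 114, so (1,3) = 30.
From column 3, 114 − (30 + 21 + 39) gives (3,3) = 24.
Column 4: 51 + 12 + 9 + ? = 114, so (4,4) = 42.
Main diagonal: 15 + 24 + 42 + ? = 114, so (2,2) = 33.
Anti-diagonal: 51 + 21 + 6 + ? = 114, so (3,2) = 36.
Row 2 must total 114; the given cells sum to 66, so (2,1) = 48.
The remaining cell in row 3 is (3,1) = 114 − 69 = 45.
Row 4 must total 114; the given cells sum to 87, so (4,2) = 27.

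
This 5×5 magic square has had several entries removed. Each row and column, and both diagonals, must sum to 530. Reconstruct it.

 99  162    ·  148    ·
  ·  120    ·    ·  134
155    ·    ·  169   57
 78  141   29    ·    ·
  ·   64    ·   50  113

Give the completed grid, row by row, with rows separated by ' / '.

From column 2, 530 − (162 + 120 + 141 + 64) gives (3,2) = 43.
Row 3 must total 530; the given cells sum to 424, so (3,3) = 106.
The remaining cell in main diagonal is (4,4) = 530 − 438 = 92.
From row 4, 530 − (78 + 141 + 29 + 92) gives (4,5) = 190.
From column 4, 530 − (148 + 169 + 92 + 50) gives (2,4) = 71.
Column 5: 134 + 57 + 190 + 113 + ? = 530, so (1,5) = 36.
Anti-diagonal: 36 + 71 + 106 + 141 + ? = 530, so (5,1) = 176.
From row 1, 530 − (99 + 162 + 148 + 36) gives (1,3) = 85.
Using row 5: 176 + 64 + 50 + 113 + ? → (5,3) = 530 − 403 = 127.
Using column 1: 99 + 155 + 78 + 176 + ? → (2,1) = 530 − 508 = 22.
Column 3 needs 530; the known cells sum to 347, so (2,3) = 183.

99 162 85 148 36 / 22 120 183 71 134 / 155 43 106 169 57 / 78 141 29 92 190 / 176 64 127 50 113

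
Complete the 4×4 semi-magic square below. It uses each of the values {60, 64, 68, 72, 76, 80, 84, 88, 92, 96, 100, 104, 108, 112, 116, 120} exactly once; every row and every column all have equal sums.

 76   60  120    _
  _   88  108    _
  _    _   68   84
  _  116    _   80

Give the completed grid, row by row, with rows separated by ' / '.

76 60 120 104 / 72 88 108 92 / 112 96 68 84 / 100 116 64 80

The 16 entries sum to 1440, so each line sums to 1440/4 = 360.
Using row 1: 76 + 60 + 120 + ? → (1,4) = 360 − 256 = 104.
Column 2: 60 + 88 + 116 + ? = 360, so (3,2) = 96.
Using column 3: 120 + 108 + 68 + ? → (4,3) = 360 − 296 = 64.
Column 4 needs 360; the known cells sum to 268, so (2,4) = 92.
Row 2 must total 360; the given cells sum to 288, so (2,1) = 72.
From row 3, 360 − (96 + 68 + 84) gives (3,1) = 112.
Row 4: 116 + 64 + 80 + ? = 360, so (4,1) = 100.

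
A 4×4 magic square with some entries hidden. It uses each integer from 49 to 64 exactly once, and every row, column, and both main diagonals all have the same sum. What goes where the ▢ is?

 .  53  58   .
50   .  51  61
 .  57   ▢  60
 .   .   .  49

54

The entries are 49 through 64, which sum to 904, so each line sums to 904/4 = 226.
Using row 2: 50 + 51 + 61 + ? → (2,2) = 226 − 162 = 64.
Column 2 needs 226; the known cells sum to 174, so (4,2) = 52.
Column 4 must total 226; the given cells sum to 170, so (1,4) = 56.
Anti-diagonal must total 226; the given cells sum to 164, so (4,1) = 62.
Row 1 must total 226; the given cells sum to 167, so (1,1) = 59.
Row 4: 62 + 52 + 49 + ? = 226, so (4,3) = 63.
Column 1 needs 226; the known cells sum to 171, so (3,1) = 55.
Using column 3: 58 + 51 + 63 + ? → (3,3) = 226 − 172 = 54.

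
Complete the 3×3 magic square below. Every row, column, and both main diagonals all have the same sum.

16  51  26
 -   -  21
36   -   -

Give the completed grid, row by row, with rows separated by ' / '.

Row 1 is already complete: 16 + 51 + 26 = 93, so that is the magic constant.
Using column 1: 16 + 36 + ? → (2,1) = 93 − 52 = 41.
From column 3, 93 − (26 + 21) gives (3,3) = 46.
The remaining cell in main diagonal is (2,2) = 93 − 62 = 31.
From row 3, 93 − (36 + 46) gives (3,2) = 11.

16 51 26 / 41 31 21 / 36 11 46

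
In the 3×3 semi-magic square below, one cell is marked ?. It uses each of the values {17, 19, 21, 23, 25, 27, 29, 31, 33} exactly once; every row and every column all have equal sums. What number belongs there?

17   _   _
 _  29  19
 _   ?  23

The 9 entries sum to 225, so each line sums to 225/3 = 75.
From row 2, 75 − (29 + 19) gives (2,1) = 27.
Using column 1: 17 + 27 + ? → (3,1) = 75 − 44 = 31.
The remaining cell in column 3 is (1,3) = 75 − 42 = 33.
The remaining cell in row 1 is (1,2) = 75 − 50 = 25.
Row 3 needs 75; the known cells sum to 54, so (3,2) = 21.

21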